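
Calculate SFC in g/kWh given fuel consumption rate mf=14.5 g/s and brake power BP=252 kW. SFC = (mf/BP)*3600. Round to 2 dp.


SFC = (mf / BP) * 3600
Rate = 14.5 / 252 = 0.057540 g/(s*kW)
SFC = 0.057540 * 3600 = 207.14 g/kWh


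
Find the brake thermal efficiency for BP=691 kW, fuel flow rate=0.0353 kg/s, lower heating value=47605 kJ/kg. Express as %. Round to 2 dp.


eta_BTE = (BP / (mf * LHV)) * 100
Denominator = 0.0353 * 47605 = 1680.4565 kW
eta_BTE = (691 / 1680.4565) * 100 = 41.12%


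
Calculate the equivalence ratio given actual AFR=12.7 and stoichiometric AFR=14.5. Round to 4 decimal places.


phi = AFR_stoich / AFR_actual
phi = 14.5 / 12.7 = 1.1417


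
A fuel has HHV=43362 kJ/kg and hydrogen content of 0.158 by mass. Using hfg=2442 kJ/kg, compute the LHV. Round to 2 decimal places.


LHV = HHV - hfg * 9 * H
Water correction = 2442 * 9 * 0.158 = 3472.524 kJ/kg
LHV = 43362 - 3472.524 = 39889.48 kJ/kg


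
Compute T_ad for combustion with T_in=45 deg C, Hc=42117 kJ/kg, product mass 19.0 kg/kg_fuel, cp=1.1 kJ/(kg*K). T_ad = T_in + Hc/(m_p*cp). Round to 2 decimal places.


T_ad = T_in + Hc / (m_p * cp)
Denominator = 19.0 * 1.1 = 20.9000
Temperature rise = 42117 / 20.9000 = 2015.17 K
T_ad = 45 + 2015.17 = 2060.17 deg C


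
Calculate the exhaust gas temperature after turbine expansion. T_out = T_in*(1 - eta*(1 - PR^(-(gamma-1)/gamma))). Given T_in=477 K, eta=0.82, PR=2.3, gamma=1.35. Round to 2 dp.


T_out = T_in * (1 - eta * (1 - PR^(-(gamma-1)/gamma)))
Exponent = -(1.35-1)/1.35 = -0.25925926
PR^exp = 2.3^(-0.25925926) = 0.80578413
Factor = 1 - 0.82*(1 - 0.80578413) = 0.84074299
T_out = 477 * 0.84074299 = 401.03 K


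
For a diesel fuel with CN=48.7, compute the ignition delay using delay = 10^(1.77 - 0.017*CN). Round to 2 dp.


delay = 10^(1.77 - 0.017*CN)
Exponent = 1.77 - 0.017*48.7 = 0.9421
delay = 10^0.9421 = 8.75 ms


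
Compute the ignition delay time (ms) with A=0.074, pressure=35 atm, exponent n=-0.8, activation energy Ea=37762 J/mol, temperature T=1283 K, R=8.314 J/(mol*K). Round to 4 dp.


tau = A * P^n * exp(Ea/(R*T))
P^n = 35^(-0.8) = 0.05817623
Ea/(R*T) = 37762/(8.314*1283) = 3.540123
exp(Ea/(R*T)) = 34.471148
tau = 0.074 * 0.05817623 * 34.471148 = 0.1484 ms


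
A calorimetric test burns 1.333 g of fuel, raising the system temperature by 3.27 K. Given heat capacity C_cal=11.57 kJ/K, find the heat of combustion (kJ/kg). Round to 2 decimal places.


Hc = C_cal * delta_T / m_fuel
Q_released = 11.57 * 3.27 = 37.8339 kJ
m_fuel = 1.333 g = 1.333/1000 kg = 0.001333 kg
Hc = 37.8339 / 0.001333 = 28382.52 kJ/kg


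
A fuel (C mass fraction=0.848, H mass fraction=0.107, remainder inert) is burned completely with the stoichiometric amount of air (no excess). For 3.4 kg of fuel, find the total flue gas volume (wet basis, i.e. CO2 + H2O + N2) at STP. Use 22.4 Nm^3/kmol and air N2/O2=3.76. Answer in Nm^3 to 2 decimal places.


Per kg fuel: CO2 = (C/12 kmol)*22.4 = (0.848/12)*22.4 = 1.58293 Nm^3
Per kg fuel: H2O = (H/2 kmol)*22.4 = (0.107/2)*22.4 = 1.19840 Nm^3
O2 needed per kg fuel = C/12 + H/4 = 0.848/12 + 0.107/4 = 0.09741667 kmol
Per kg fuel: N2 = O2*3.76*22.4 = 0.09741667*3.76*22.4 = 8.20482 Nm^3
Total per kg = 1.58293 + 1.19840 + 8.20482 = 10.98615 Nm^3
Total = 10.98615 * 3.4 = 37.35 Nm^3


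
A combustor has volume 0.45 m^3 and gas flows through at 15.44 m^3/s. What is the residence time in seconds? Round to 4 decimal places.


tau = V / Q_flow
tau = 0.45 / 15.44 = 0.0291 s


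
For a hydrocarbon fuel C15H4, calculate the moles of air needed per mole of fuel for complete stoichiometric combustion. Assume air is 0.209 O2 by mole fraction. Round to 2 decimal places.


Balanced combustion: C15H4 + 16 O2 -> 15 CO2 + 2 H2O
O2 needed = C + H/4 = 15 + 4/4 = 16.00 moles
Air moles = O2 / 0.209 = 16.00 / 0.209 = 76.56 moles air


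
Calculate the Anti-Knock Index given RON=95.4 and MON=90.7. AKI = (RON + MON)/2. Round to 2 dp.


AKI = (RON + MON) / 2
AKI = (95.4 + 90.7) / 2
AKI = 186.1 / 2 = 93.05


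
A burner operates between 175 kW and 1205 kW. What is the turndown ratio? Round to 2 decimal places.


TDR = Q_max / Q_min
TDR = 1205 / 175 = 6.89


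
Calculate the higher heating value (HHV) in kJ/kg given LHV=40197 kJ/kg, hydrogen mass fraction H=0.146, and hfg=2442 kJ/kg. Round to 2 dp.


HHV = LHV + hfg * 9 * H
Water addition = 2442 * 9 * 0.146 = 3208.788 kJ/kg
HHV = 40197 + 3208.788 = 43405.79 kJ/kg


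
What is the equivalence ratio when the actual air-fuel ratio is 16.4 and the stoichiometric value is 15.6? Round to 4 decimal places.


phi = AFR_stoich / AFR_actual
phi = 15.6 / 16.4 = 0.9512


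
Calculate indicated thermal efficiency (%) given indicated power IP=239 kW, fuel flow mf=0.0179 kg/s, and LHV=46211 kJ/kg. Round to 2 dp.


eta_ith = (IP / (mf * LHV)) * 100
Denominator = 0.0179 * 46211 = 827.1769 kW
eta_ith = (239 / 827.1769) * 100 = 28.89%


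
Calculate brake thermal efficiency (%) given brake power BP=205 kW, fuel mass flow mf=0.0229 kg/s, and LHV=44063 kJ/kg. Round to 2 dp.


eta_BTE = (BP / (mf * LHV)) * 100
Denominator = 0.0229 * 44063 = 1009.0427 kW
eta_BTE = (205 / 1009.0427) * 100 = 20.32%


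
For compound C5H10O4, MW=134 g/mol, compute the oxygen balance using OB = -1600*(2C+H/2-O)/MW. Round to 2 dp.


OB = -1600 * (2C + H/2 - O) / MW
Inner = 2*5 + 10/2 - 4 = 11.00
OB = -1600 * 11.00 / 134 = -131.34%


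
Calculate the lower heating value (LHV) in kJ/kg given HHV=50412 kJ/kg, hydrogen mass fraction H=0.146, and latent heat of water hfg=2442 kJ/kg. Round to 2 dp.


LHV = HHV - hfg * 9 * H
Water correction = 2442 * 9 * 0.146 = 3208.788 kJ/kg
LHV = 50412 - 3208.788 = 47203.21 kJ/kg


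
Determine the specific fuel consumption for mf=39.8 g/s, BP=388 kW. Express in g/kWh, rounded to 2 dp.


SFC = (mf / BP) * 3600
Rate = 39.8 / 388 = 0.102577 g/(s*kW)
SFC = 0.102577 * 3600 = 369.28 g/kWh


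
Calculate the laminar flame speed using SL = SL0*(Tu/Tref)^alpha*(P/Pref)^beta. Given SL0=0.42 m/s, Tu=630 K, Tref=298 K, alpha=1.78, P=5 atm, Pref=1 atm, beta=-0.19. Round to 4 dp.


SL = SL0 * (Tu/Tref)^alpha * (P/Pref)^beta
T ratio = 630/298 = 2.11409396
(T ratio)^alpha = 2.11409396^1.78 = 3.790716
(P/Pref)^beta = 5^(-0.19) = 0.736539
SL = 0.42 * 3.790716 * 0.736539 = 1.1726 m/s


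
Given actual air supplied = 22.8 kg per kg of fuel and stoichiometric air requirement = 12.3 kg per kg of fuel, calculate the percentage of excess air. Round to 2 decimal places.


Excess air = actual - stoichiometric = 22.8 - 12.3 = 10.50 kg/kg fuel
Excess air % = (excess / stoich) * 100 = (10.50 / 12.3) * 100 = 85.37%


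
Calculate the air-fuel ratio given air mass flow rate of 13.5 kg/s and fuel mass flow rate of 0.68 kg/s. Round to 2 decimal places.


AFR = m_air / m_fuel
AFR = 13.5 / 0.68 = 19.85


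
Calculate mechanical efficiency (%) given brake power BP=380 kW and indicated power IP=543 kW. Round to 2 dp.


eta_mech = (BP / IP) * 100
Ratio = 380 / 543 = 0.6998
eta_mech = 0.6998 * 100 = 69.98%


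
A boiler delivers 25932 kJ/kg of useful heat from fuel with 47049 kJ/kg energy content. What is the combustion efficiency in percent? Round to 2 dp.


Efficiency = (Q_useful / Q_fuel) * 100
Efficiency = (25932 / 47049) * 100
Efficiency = 0.5512 * 100 = 55.12%


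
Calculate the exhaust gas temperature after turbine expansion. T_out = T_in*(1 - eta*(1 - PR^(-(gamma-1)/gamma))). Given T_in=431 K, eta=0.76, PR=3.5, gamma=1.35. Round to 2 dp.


T_out = T_in * (1 - eta * (1 - PR^(-(gamma-1)/gamma)))
Exponent = -(1.35-1)/1.35 = -0.25925926
PR^exp = 3.5^(-0.25925926) = 0.72267881
Factor = 1 - 0.76*(1 - 0.72267881) = 0.78923590
T_out = 431 * 0.78923590 = 340.16 K


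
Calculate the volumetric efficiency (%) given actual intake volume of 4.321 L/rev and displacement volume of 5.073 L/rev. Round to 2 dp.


eta_v = (V_actual / V_disp) * 100
Ratio = 4.321 / 5.073 = 0.8518
eta_v = 0.8518 * 100 = 85.18%


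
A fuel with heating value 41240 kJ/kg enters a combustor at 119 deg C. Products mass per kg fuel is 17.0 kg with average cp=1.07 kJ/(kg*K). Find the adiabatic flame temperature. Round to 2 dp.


T_ad = T_in + Hc / (m_p * cp)
Denominator = 17.0 * 1.07 = 18.1900
Temperature rise = 41240 / 18.1900 = 2267.18 K
T_ad = 119 + 2267.18 = 2386.18 deg C


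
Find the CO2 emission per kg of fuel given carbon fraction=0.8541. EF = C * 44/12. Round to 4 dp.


EF = C_frac * (M_CO2 / M_C)
EF = 0.8541 * (44/12)
EF = 0.8541 * 3.666667 = 3.1317 kg_CO2/kg_fuel


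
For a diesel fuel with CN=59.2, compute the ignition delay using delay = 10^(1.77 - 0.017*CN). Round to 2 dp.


delay = 10^(1.77 - 0.017*CN)
Exponent = 1.77 - 0.017*59.2 = 0.7636
delay = 10^0.7636 = 5.80 ms


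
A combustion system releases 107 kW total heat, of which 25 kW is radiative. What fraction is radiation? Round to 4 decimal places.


f_rad = Q_rad / Q_total
f_rad = 25 / 107 = 0.2336


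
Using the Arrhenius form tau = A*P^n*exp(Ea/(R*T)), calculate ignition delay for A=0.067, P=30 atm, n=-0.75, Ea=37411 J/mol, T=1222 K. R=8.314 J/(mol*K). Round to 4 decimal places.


tau = A * P^n * exp(Ea/(R*T))
P^n = 30^(-0.75) = 0.07801158
Ea/(R*T) = 37411/(8.314*1222) = 3.682291
exp(Ea/(R*T)) = 39.737323
tau = 0.067 * 0.07801158 * 39.737323 = 0.2077 ms


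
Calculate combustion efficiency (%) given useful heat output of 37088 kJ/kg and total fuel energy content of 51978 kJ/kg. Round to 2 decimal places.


Efficiency = (Q_useful / Q_fuel) * 100
Efficiency = (37088 / 51978) * 100
Efficiency = 0.7135 * 100 = 71.35%


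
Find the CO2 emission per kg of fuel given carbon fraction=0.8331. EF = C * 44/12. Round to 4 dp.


EF = C_frac * (M_CO2 / M_C)
EF = 0.8331 * (44/12)
EF = 0.8331 * 3.666667 = 3.0547 kg_CO2/kg_fuel


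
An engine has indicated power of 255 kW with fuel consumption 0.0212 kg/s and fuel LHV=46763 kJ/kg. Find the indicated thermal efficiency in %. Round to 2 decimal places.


eta_ith = (IP / (mf * LHV)) * 100
Denominator = 0.0212 * 46763 = 991.3756 kW
eta_ith = (255 / 991.3756) * 100 = 25.72%


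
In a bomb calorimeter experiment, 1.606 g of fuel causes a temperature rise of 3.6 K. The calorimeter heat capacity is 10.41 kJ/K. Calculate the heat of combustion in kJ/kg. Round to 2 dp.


Hc = C_cal * delta_T / m_fuel
Q_released = 10.41 * 3.6 = 37.4760 kJ
m_fuel = 1.606 g = 1.606/1000 kg = 0.001606 kg
Hc = 37.4760 / 0.001606 = 23334.99 kJ/kg


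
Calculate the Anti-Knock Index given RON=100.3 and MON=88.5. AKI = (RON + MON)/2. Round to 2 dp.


AKI = (RON + MON) / 2
AKI = (100.3 + 88.5) / 2
AKI = 188.8 / 2 = 94.40


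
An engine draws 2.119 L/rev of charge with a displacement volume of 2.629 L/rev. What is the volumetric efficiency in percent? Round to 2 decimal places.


eta_v = (V_actual / V_disp) * 100
Ratio = 2.119 / 2.629 = 0.8060
eta_v = 0.8060 * 100 = 80.60%


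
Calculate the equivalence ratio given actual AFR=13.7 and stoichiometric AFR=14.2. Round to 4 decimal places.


phi = AFR_stoich / AFR_actual
phi = 14.2 / 13.7 = 1.0365


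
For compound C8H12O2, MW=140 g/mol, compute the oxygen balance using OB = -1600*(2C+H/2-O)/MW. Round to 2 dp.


OB = -1600 * (2C + H/2 - O) / MW
Inner = 2*8 + 12/2 - 2 = 20.00
OB = -1600 * 20.00 / 140 = -228.57%


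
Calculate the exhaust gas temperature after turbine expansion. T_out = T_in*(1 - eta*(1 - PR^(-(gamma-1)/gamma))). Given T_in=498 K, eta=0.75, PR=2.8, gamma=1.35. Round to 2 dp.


T_out = T_in * (1 - eta * (1 - PR^(-(gamma-1)/gamma)))
Exponent = -(1.35-1)/1.35 = -0.25925926
PR^exp = 2.8^(-0.25925926) = 0.76572026
Factor = 1 - 0.75*(1 - 0.76572026) = 0.82429020
T_out = 498 * 0.82429020 = 410.50 K


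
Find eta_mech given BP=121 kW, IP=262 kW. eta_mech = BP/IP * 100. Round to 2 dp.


eta_mech = (BP / IP) * 100
Ratio = 121 / 262 = 0.4618
eta_mech = 0.4618 * 100 = 46.18%


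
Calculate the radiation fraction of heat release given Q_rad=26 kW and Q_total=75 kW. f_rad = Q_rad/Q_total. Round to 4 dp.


f_rad = Q_rad / Q_total
f_rad = 26 / 75 = 0.3467


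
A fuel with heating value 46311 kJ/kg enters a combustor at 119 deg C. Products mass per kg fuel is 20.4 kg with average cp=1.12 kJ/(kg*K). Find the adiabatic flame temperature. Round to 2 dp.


T_ad = T_in + Hc / (m_p * cp)
Denominator = 20.4 * 1.12 = 22.8480
Temperature rise = 46311 / 22.8480 = 2026.92 K
T_ad = 119 + 2026.92 = 2145.92 deg C


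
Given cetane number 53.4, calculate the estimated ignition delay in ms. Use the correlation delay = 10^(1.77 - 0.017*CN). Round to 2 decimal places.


delay = 10^(1.77 - 0.017*CN)
Exponent = 1.77 - 0.017*53.4 = 0.8622
delay = 10^0.8622 = 7.28 ms


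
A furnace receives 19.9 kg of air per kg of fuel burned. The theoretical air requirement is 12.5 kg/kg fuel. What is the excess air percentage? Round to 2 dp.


Excess air = actual - stoichiometric = 19.9 - 12.5 = 7.40 kg/kg fuel
Excess air % = (excess / stoich) * 100 = (7.40 / 12.5) * 100 = 59.20%


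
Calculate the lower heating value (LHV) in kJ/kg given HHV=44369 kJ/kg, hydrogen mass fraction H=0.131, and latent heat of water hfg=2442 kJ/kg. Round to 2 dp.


LHV = HHV - hfg * 9 * H
Water correction = 2442 * 9 * 0.131 = 2879.118 kJ/kg
LHV = 44369 - 2879.118 = 41489.88 kJ/kg


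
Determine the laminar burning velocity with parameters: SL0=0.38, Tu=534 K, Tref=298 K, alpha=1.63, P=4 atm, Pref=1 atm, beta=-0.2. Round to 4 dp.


SL = SL0 * (Tu/Tref)^alpha * (P/Pref)^beta
T ratio = 534/298 = 1.79194631
(T ratio)^alpha = 1.79194631^1.63 = 2.587735
(P/Pref)^beta = 4^(-0.2) = 0.757858
SL = 0.38 * 2.587735 * 0.757858 = 0.7452 m/s


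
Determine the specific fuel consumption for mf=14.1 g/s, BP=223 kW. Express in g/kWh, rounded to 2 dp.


SFC = (mf / BP) * 3600
Rate = 14.1 / 223 = 0.063229 g/(s*kW)
SFC = 0.063229 * 3600 = 227.62 g/kWh


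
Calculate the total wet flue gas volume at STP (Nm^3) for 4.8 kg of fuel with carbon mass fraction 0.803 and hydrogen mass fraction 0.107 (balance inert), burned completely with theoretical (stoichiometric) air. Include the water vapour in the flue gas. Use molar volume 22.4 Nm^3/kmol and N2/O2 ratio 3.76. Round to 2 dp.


Per kg fuel: CO2 = (C/12 kmol)*22.4 = (0.803/12)*22.4 = 1.49893 Nm^3
Per kg fuel: H2O = (H/2 kmol)*22.4 = (0.107/2)*22.4 = 1.19840 Nm^3
O2 needed per kg fuel = C/12 + H/4 = 0.803/12 + 0.107/4 = 0.09366667 kmol
Per kg fuel: N2 = O2*3.76*22.4 = 0.09366667*3.76*22.4 = 7.88898 Nm^3
Total per kg = 1.49893 + 1.19840 + 7.88898 = 10.58631 Nm^3
Total = 10.58631 * 4.8 = 50.81 Nm^3


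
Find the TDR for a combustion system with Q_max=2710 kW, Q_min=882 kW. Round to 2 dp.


TDR = Q_max / Q_min
TDR = 2710 / 882 = 3.07


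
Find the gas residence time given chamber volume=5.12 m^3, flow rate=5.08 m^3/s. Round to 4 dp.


tau = V / Q_flow
tau = 5.12 / 5.08 = 1.0079 s


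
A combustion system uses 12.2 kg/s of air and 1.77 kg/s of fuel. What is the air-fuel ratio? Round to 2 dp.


AFR = m_air / m_fuel
AFR = 12.2 / 1.77 = 6.89


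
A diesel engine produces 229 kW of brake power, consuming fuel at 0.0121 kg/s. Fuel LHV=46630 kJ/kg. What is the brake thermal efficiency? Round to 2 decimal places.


eta_BTE = (BP / (mf * LHV)) * 100
Denominator = 0.0121 * 46630 = 564.2230 kW
eta_BTE = (229 / 564.2230) * 100 = 40.59%


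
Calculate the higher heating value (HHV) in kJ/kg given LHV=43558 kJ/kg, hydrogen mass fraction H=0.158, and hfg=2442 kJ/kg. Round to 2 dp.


HHV = LHV + hfg * 9 * H
Water addition = 2442 * 9 * 0.158 = 3472.524 kJ/kg
HHV = 43558 + 3472.524 = 47030.52 kJ/kg


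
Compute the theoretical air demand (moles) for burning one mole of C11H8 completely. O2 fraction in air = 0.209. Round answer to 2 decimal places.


Balanced combustion: C11H8 + 13 O2 -> 11 CO2 + 4 H2O
O2 needed = C + H/4 = 11 + 8/4 = 13.00 moles
Air moles = O2 / 0.209 = 13.00 / 0.209 = 62.20 moles air


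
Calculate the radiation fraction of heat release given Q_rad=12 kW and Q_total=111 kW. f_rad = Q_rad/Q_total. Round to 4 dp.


f_rad = Q_rad / Q_total
f_rad = 12 / 111 = 0.1081


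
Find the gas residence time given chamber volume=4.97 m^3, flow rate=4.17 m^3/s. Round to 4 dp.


tau = V / Q_flow
tau = 4.97 / 4.17 = 1.1918 s


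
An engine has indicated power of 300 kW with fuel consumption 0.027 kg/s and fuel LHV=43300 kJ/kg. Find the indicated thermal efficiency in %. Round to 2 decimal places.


eta_ith = (IP / (mf * LHV)) * 100
Denominator = 0.027 * 43300 = 1169.1000 kW
eta_ith = (300 / 1169.1000) * 100 = 25.66%


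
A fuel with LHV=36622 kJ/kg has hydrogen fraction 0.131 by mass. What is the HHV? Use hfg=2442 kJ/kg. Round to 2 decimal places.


HHV = LHV + hfg * 9 * H
Water addition = 2442 * 9 * 0.131 = 2879.118 kJ/kg
HHV = 36622 + 2879.118 = 39501.12 kJ/kg


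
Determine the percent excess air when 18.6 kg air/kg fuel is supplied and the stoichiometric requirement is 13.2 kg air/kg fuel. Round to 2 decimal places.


Excess air = actual - stoichiometric = 18.6 - 13.2 = 5.40 kg/kg fuel
Excess air % = (excess / stoich) * 100 = (5.40 / 13.2) * 100 = 40.91%


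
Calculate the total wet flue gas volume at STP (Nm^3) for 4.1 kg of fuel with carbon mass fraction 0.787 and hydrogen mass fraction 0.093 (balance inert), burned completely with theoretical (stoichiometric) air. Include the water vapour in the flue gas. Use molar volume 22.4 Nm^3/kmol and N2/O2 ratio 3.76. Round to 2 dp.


Per kg fuel: CO2 = (C/12 kmol)*22.4 = (0.787/12)*22.4 = 1.46907 Nm^3
Per kg fuel: H2O = (H/2 kmol)*22.4 = (0.093/2)*22.4 = 1.04160 Nm^3
O2 needed per kg fuel = C/12 + H/4 = 0.787/12 + 0.093/4 = 0.08883333 kmol
Per kg fuel: N2 = O2*3.76*22.4 = 0.08883333*3.76*22.4 = 7.48190 Nm^3
Total per kg = 1.46907 + 1.04160 + 7.48190 = 9.99257 Nm^3
Total = 9.99257 * 4.1 = 40.97 Nm^3


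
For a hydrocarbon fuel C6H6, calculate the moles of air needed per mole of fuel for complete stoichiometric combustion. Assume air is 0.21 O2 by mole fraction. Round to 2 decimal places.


Balanced combustion: C6H6 + 7.5 O2 -> 6 CO2 + 3 H2O
O2 needed = C + H/4 = 6 + 6/4 = 7.50 moles
Air moles = O2 / 0.21 = 7.50 / 0.21 = 35.71 moles air


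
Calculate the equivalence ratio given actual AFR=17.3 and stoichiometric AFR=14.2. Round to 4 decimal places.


phi = AFR_stoich / AFR_actual
phi = 14.2 / 17.3 = 0.8208


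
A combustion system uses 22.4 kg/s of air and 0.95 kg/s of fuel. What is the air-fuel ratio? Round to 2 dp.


AFR = m_air / m_fuel
AFR = 22.4 / 0.95 = 23.58


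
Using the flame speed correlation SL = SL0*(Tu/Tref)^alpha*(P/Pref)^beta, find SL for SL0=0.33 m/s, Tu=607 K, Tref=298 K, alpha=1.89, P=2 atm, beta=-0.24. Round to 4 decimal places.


SL = SL0 * (Tu/Tref)^alpha * (P/Pref)^beta
T ratio = 607/298 = 2.03691275
(T ratio)^alpha = 2.03691275^1.89 = 3.836700
(P/Pref)^beta = 2^(-0.24) = 0.846745
SL = 0.33 * 3.836700 * 0.846745 = 1.0721 m/s


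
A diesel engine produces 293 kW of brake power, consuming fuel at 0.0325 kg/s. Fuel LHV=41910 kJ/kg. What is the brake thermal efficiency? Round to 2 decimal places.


eta_BTE = (BP / (mf * LHV)) * 100
Denominator = 0.0325 * 41910 = 1362.0750 kW
eta_BTE = (293 / 1362.0750) * 100 = 21.51%


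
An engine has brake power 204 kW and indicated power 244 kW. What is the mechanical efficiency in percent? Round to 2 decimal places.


eta_mech = (BP / IP) * 100
Ratio = 204 / 244 = 0.8361
eta_mech = 0.8361 * 100 = 83.61%


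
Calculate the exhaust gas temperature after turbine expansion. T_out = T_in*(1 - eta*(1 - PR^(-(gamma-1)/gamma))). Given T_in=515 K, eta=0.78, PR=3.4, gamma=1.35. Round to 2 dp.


T_out = T_in * (1 - eta * (1 - PR^(-(gamma-1)/gamma)))
Exponent = -(1.35-1)/1.35 = -0.25925926
PR^exp = 3.4^(-0.25925926) = 0.72813041
Factor = 1 - 0.78*(1 - 0.72813041) = 0.78794172
T_out = 515 * 0.78794172 = 405.79 K


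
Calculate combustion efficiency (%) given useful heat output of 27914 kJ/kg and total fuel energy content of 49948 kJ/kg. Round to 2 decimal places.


Efficiency = (Q_useful / Q_fuel) * 100
Efficiency = (27914 / 49948) * 100
Efficiency = 0.5589 * 100 = 55.89%


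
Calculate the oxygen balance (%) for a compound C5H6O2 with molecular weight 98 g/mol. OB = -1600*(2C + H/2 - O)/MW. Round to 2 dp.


OB = -1600 * (2C + H/2 - O) / MW
Inner = 2*5 + 6/2 - 2 = 11.00
OB = -1600 * 11.00 / 98 = -179.59%


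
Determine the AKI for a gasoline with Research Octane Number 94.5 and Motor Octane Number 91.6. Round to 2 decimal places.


AKI = (RON + MON) / 2
AKI = (94.5 + 91.6) / 2
AKI = 186.1 / 2 = 93.05


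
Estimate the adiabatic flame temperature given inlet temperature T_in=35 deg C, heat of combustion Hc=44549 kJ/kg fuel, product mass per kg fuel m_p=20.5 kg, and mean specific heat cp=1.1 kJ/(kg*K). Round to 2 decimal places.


T_ad = T_in + Hc / (m_p * cp)
Denominator = 20.5 * 1.1 = 22.5500
Temperature rise = 44549 / 22.5500 = 1975.57 K
T_ad = 35 + 1975.57 = 2010.57 deg C


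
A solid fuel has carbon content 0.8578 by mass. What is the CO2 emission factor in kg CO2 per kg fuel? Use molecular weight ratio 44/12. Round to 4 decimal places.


EF = C_frac * (M_CO2 / M_C)
EF = 0.8578 * (44/12)
EF = 0.8578 * 3.666667 = 3.1453 kg_CO2/kg_fuel


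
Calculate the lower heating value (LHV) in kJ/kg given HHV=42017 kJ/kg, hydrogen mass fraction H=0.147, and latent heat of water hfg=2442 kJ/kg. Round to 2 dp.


LHV = HHV - hfg * 9 * H
Water correction = 2442 * 9 * 0.147 = 3230.766 kJ/kg
LHV = 42017 - 3230.766 = 38786.23 kJ/kg


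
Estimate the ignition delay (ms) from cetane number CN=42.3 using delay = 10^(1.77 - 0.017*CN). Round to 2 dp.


delay = 10^(1.77 - 0.017*CN)
Exponent = 1.77 - 0.017*42.3 = 1.0509
delay = 10^1.0509 = 11.24 ms


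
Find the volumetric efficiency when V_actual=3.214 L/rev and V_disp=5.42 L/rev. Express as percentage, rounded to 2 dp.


eta_v = (V_actual / V_disp) * 100
Ratio = 3.214 / 5.42 = 0.5930
eta_v = 0.5930 * 100 = 59.30%


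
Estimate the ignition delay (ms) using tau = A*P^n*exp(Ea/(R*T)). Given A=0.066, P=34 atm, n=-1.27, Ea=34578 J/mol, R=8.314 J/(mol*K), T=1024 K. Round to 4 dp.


tau = A * P^n * exp(Ea/(R*T))
P^n = 34^(-1.27) = 0.01135068
Ea/(R*T) = 34578/(8.314*1024) = 4.061532
exp(Ea/(R*T)) = 58.063203
tau = 0.066 * 0.01135068 * 58.063203 = 0.0435 ms


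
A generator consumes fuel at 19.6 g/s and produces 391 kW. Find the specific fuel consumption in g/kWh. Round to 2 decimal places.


SFC = (mf / BP) * 3600
Rate = 19.6 / 391 = 0.050128 g/(s*kW)
SFC = 0.050128 * 3600 = 180.46 g/kWh


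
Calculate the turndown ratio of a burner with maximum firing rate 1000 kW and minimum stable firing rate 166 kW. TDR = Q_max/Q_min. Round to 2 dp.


TDR = Q_max / Q_min
TDR = 1000 / 166 = 6.02


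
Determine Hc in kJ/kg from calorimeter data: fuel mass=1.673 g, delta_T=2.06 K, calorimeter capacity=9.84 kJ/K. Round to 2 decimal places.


Hc = C_cal * delta_T / m_fuel
Q_released = 9.84 * 2.06 = 20.2704 kJ
m_fuel = 1.673 g = 1.673/1000 kg = 0.001673 kg
Hc = 20.2704 / 0.001673 = 12116.20 kJ/kg


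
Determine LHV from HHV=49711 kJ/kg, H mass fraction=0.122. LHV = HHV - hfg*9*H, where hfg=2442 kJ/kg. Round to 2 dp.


LHV = HHV - hfg * 9 * H
Water correction = 2442 * 9 * 0.122 = 2681.316 kJ/kg
LHV = 49711 - 2681.316 = 47029.68 kJ/kg


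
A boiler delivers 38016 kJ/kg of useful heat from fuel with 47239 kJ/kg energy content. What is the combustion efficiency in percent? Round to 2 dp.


Efficiency = (Q_useful / Q_fuel) * 100
Efficiency = (38016 / 47239) * 100
Efficiency = 0.8048 * 100 = 80.48%


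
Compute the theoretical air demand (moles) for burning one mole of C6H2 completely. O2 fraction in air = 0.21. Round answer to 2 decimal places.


Balanced combustion: C6H2 + 6.5 O2 -> 6 CO2 + 1 H2O
O2 needed = C + H/4 = 6 + 2/4 = 6.50 moles
Air moles = O2 / 0.21 = 6.50 / 0.21 = 30.95 moles air


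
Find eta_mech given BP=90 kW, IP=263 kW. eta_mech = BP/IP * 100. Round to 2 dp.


eta_mech = (BP / IP) * 100
Ratio = 90 / 263 = 0.3422
eta_mech = 0.3422 * 100 = 34.22%


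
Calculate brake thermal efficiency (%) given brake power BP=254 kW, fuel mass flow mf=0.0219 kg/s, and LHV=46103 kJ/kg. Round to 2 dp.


eta_BTE = (BP / (mf * LHV)) * 100
Denominator = 0.0219 * 46103 = 1009.6557 kW
eta_BTE = (254 / 1009.6557) * 100 = 25.16%


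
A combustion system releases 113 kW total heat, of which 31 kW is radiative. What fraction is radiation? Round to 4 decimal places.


f_rad = Q_rad / Q_total
f_rad = 31 / 113 = 0.2743


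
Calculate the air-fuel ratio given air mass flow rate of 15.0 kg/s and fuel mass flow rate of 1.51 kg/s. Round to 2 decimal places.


AFR = m_air / m_fuel
AFR = 15.0 / 1.51 = 9.93


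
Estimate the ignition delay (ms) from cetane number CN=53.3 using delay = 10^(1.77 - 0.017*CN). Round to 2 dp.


delay = 10^(1.77 - 0.017*CN)
Exponent = 1.77 - 0.017*53.3 = 0.8639
delay = 10^0.8639 = 7.31 ms


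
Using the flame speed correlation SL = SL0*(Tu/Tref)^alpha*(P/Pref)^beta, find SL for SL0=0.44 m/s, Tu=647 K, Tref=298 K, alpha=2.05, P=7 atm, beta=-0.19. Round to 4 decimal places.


SL = SL0 * (Tu/Tref)^alpha * (P/Pref)^beta
T ratio = 647/298 = 2.17114094
(T ratio)^alpha = 2.17114094^2.05 = 4.900162
(P/Pref)^beta = 7^(-0.19) = 0.690926
SL = 0.44 * 4.900162 * 0.690926 = 1.4897 m/s


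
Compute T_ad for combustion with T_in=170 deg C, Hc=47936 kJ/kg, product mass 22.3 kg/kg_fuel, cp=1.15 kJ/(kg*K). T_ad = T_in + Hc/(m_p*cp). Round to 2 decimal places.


T_ad = T_in + Hc / (m_p * cp)
Denominator = 22.3 * 1.15 = 25.6450
Temperature rise = 47936 / 25.6450 = 1869.21 K
T_ad = 170 + 1869.21 = 2039.21 deg C


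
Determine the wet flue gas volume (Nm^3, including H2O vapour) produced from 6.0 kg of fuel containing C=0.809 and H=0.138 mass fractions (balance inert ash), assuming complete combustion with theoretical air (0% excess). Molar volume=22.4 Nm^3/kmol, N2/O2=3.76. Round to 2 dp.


Per kg fuel: CO2 = (C/12 kmol)*22.4 = (0.809/12)*22.4 = 1.51013 Nm^3
Per kg fuel: H2O = (H/2 kmol)*22.4 = (0.138/2)*22.4 = 1.54560 Nm^3
O2 needed per kg fuel = C/12 + H/4 = 0.809/12 + 0.138/4 = 0.10191667 kmol
Per kg fuel: N2 = O2*3.76*22.4 = 0.10191667*3.76*22.4 = 8.58383 Nm^3
Total per kg = 1.51013 + 1.54560 + 8.58383 = 11.63956 Nm^3
Total = 11.63956 * 6.0 = 69.84 Nm^3


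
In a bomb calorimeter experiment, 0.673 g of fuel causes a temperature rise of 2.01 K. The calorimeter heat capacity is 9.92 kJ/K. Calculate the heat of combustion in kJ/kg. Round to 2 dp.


Hc = C_cal * delta_T / m_fuel
Q_released = 9.92 * 2.01 = 19.9392 kJ
m_fuel = 0.673 g = 0.673/1000 kg = 0.000673 kg
Hc = 19.9392 / 0.000673 = 29627.34 kJ/kg


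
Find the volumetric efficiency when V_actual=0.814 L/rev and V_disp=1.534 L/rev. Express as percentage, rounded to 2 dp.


eta_v = (V_actual / V_disp) * 100
Ratio = 0.814 / 1.534 = 0.5306
eta_v = 0.5306 * 100 = 53.06%


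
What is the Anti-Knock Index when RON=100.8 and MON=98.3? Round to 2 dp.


AKI = (RON + MON) / 2
AKI = (100.8 + 98.3) / 2
AKI = 199.1 / 2 = 99.55


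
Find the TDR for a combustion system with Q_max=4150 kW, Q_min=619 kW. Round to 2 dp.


TDR = Q_max / Q_min
TDR = 4150 / 619 = 6.70


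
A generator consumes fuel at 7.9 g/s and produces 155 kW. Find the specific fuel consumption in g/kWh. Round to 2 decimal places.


SFC = (mf / BP) * 3600
Rate = 7.9 / 155 = 0.050968 g/(s*kW)
SFC = 0.050968 * 3600 = 183.48 g/kWh


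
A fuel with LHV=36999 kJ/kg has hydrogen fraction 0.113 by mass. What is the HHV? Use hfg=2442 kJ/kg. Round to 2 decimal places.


HHV = LHV + hfg * 9 * H
Water addition = 2442 * 9 * 0.113 = 2483.514 kJ/kg
HHV = 36999 + 2483.514 = 39482.51 kJ/kg


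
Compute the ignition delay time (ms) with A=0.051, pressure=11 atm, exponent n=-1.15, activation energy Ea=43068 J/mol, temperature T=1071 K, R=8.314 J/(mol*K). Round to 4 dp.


tau = A * P^n * exp(Ea/(R*T))
P^n = 11^(-1.15) = 0.06344515
Ea/(R*T) = 43068/(8.314*1071) = 4.836768
exp(Ea/(R*T)) = 126.061202
tau = 0.051 * 0.06344515 * 126.061202 = 0.4079 ms


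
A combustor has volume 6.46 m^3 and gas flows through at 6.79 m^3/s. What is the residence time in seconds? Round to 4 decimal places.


tau = V / Q_flow
tau = 6.46 / 6.79 = 0.9514 s


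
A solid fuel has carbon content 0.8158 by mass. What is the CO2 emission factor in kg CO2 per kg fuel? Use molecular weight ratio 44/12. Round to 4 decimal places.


EF = C_frac * (M_CO2 / M_C)
EF = 0.8158 * (44/12)
EF = 0.8158 * 3.666667 = 2.9913 kg_CO2/kg_fuel


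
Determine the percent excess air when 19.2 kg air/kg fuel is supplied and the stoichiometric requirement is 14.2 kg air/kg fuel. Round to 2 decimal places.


Excess air = actual - stoichiometric = 19.2 - 14.2 = 5.00 kg/kg fuel
Excess air % = (excess / stoich) * 100 = (5.00 / 14.2) * 100 = 35.21%


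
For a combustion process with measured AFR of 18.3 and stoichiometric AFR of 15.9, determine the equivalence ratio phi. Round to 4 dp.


phi = AFR_stoich / AFR_actual
phi = 15.9 / 18.3 = 0.8689


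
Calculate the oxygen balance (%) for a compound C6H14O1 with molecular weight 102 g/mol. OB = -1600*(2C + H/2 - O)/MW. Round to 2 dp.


OB = -1600 * (2C + H/2 - O) / MW
Inner = 2*6 + 14/2 - 1 = 18.00
OB = -1600 * 18.00 / 102 = -282.35%


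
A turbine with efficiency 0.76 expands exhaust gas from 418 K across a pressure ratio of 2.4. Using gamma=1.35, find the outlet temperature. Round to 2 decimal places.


T_out = T_in * (1 - eta * (1 - PR^(-(gamma-1)/gamma)))
Exponent = -(1.35-1)/1.35 = -0.25925926
PR^exp = 2.4^(-0.25925926) = 0.79694200
Factor = 1 - 0.76*(1 - 0.79694200) = 0.84567592
T_out = 418 * 0.84567592 = 353.49 K


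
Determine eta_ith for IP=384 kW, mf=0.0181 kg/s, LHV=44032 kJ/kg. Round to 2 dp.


eta_ith = (IP / (mf * LHV)) * 100
Denominator = 0.0181 * 44032 = 796.9792 kW
eta_ith = (384 / 796.9792) * 100 = 48.18%


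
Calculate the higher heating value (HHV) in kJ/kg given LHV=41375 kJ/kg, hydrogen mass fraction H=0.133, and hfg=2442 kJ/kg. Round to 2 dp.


HHV = LHV + hfg * 9 * H
Water addition = 2442 * 9 * 0.133 = 2923.074 kJ/kg
HHV = 41375 + 2923.074 = 44298.07 kJ/kg


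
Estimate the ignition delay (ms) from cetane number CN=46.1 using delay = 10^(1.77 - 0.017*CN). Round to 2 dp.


delay = 10^(1.77 - 0.017*CN)
Exponent = 1.77 - 0.017*46.1 = 0.9863
delay = 10^0.9863 = 9.69 ms


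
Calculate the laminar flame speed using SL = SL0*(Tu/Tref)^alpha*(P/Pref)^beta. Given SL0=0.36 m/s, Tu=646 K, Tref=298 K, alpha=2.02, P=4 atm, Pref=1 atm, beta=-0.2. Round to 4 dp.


SL = SL0 * (Tu/Tref)^alpha * (P/Pref)^beta
T ratio = 646/298 = 2.16778523
(T ratio)^alpha = 2.16778523^2.02 = 4.772576
(P/Pref)^beta = 4^(-0.2) = 0.757858
SL = 0.36 * 4.772576 * 0.757858 = 1.3021 m/s


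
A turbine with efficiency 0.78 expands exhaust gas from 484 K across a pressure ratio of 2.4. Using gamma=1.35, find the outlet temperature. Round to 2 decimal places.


T_out = T_in * (1 - eta * (1 - PR^(-(gamma-1)/gamma)))
Exponent = -(1.35-1)/1.35 = -0.25925926
PR^exp = 2.4^(-0.25925926) = 0.79694200
Factor = 1 - 0.78*(1 - 0.79694200) = 0.84161476
T_out = 484 * 0.84161476 = 407.34 K


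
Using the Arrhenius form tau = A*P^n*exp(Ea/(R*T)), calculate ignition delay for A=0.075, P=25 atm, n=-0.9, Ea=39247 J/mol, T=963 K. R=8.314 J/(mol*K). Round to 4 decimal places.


tau = A * P^n * exp(Ea/(R*T))
P^n = 25^(-0.9) = 0.05518919
Ea/(R*T) = 39247/(8.314*963) = 4.901964
exp(Ea/(R*T)) = 134.553846
tau = 0.075 * 0.05518919 * 134.553846 = 0.5569 ms


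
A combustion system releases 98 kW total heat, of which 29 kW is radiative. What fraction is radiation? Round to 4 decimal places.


f_rad = Q_rad / Q_total
f_rad = 29 / 98 = 0.2959


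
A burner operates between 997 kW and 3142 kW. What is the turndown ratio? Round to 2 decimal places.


TDR = Q_max / Q_min
TDR = 3142 / 997 = 3.15


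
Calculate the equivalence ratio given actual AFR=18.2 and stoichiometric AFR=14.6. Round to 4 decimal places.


phi = AFR_stoich / AFR_actual
phi = 14.6 / 18.2 = 0.8022


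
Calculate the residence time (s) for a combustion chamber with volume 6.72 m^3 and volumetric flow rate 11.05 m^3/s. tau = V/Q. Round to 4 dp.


tau = V / Q_flow
tau = 6.72 / 11.05 = 0.6081 s


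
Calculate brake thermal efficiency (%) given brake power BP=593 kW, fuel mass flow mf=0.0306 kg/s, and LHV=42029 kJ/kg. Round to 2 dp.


eta_BTE = (BP / (mf * LHV)) * 100
Denominator = 0.0306 * 42029 = 1286.0874 kW
eta_BTE = (593 / 1286.0874) * 100 = 46.11%


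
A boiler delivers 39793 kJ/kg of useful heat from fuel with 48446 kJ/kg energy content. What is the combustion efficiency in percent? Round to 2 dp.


Efficiency = (Q_useful / Q_fuel) * 100
Efficiency = (39793 / 48446) * 100
Efficiency = 0.8214 * 100 = 82.14%


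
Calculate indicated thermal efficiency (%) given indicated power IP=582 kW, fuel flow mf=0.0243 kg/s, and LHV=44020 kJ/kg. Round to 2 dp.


eta_ith = (IP / (mf * LHV)) * 100
Denominator = 0.0243 * 44020 = 1069.6860 kW
eta_ith = (582 / 1069.6860) * 100 = 54.41%


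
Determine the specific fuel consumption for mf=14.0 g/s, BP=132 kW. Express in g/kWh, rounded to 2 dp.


SFC = (mf / BP) * 3600
Rate = 14.0 / 132 = 0.106061 g/(s*kW)
SFC = 0.106061 * 3600 = 381.82 g/kWh


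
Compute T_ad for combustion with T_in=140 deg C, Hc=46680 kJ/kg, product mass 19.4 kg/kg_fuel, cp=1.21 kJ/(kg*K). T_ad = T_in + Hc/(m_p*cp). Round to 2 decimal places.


T_ad = T_in + Hc / (m_p * cp)
Denominator = 19.4 * 1.21 = 23.4740
Temperature rise = 46680 / 23.4740 = 1988.58 K
T_ad = 140 + 1988.58 = 2128.58 deg C


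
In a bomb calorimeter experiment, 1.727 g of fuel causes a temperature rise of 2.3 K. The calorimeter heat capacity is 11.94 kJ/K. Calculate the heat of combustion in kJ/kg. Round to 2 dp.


Hc = C_cal * delta_T / m_fuel
Q_released = 11.94 * 2.3 = 27.4620 kJ
m_fuel = 1.727 g = 1.727/1000 kg = 0.001727 kg
Hc = 27.4620 / 0.001727 = 15901.56 kJ/kg


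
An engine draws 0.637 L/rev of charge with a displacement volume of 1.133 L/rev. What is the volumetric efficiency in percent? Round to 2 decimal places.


eta_v = (V_actual / V_disp) * 100
Ratio = 0.637 / 1.133 = 0.5622
eta_v = 0.5622 * 100 = 56.22%


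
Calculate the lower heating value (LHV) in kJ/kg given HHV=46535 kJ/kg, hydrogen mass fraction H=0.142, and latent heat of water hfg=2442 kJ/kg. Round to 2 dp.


LHV = HHV - hfg * 9 * H
Water correction = 2442 * 9 * 0.142 = 3120.876 kJ/kg
LHV = 46535 - 3120.876 = 43414.12 kJ/kg


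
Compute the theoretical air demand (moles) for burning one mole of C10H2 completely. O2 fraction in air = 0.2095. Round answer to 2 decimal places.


Balanced combustion: C10H2 + 10.5 O2 -> 10 CO2 + 1 H2O
O2 needed = C + H/4 = 10 + 2/4 = 10.50 moles
Air moles = O2 / 0.2095 = 10.50 / 0.2095 = 50.12 moles air


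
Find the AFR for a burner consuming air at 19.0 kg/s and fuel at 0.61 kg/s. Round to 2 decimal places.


AFR = m_air / m_fuel
AFR = 19.0 / 0.61 = 31.15


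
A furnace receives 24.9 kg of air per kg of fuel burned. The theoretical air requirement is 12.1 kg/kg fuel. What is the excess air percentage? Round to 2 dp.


Excess air = actual - stoichiometric = 24.9 - 12.1 = 12.80 kg/kg fuel
Excess air % = (excess / stoich) * 100 = (12.80 / 12.1) * 100 = 105.79%


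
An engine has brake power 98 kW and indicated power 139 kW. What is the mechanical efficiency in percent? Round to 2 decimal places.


eta_mech = (BP / IP) * 100
Ratio = 98 / 139 = 0.7050
eta_mech = 0.7050 * 100 = 70.50%


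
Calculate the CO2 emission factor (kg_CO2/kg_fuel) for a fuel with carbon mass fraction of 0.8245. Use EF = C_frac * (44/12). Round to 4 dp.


EF = C_frac * (M_CO2 / M_C)
EF = 0.8245 * (44/12)
EF = 0.8245 * 3.666667 = 3.0232 kg_CO2/kg_fuel


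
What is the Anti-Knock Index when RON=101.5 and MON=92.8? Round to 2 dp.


AKI = (RON + MON) / 2
AKI = (101.5 + 92.8) / 2
AKI = 194.3 / 2 = 97.15


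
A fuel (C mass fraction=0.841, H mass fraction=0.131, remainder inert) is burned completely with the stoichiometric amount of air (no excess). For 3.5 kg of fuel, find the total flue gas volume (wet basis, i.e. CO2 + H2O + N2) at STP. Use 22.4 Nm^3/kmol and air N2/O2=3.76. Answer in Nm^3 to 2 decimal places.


Per kg fuel: CO2 = (C/12 kmol)*22.4 = (0.841/12)*22.4 = 1.56987 Nm^3
Per kg fuel: H2O = (H/2 kmol)*22.4 = (0.131/2)*22.4 = 1.46720 Nm^3
O2 needed per kg fuel = C/12 + H/4 = 0.841/12 + 0.131/4 = 0.10283333 kmol
Per kg fuel: N2 = O2*3.76*22.4 = 0.10283333*3.76*22.4 = 8.66103 Nm^3
Total per kg = 1.56987 + 1.46720 + 8.66103 = 11.69810 Nm^3
Total = 11.69810 * 3.5 = 40.94 Nm^3


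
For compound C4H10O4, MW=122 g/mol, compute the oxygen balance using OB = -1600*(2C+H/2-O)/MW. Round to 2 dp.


OB = -1600 * (2C + H/2 - O) / MW
Inner = 2*4 + 10/2 - 4 = 9.00
OB = -1600 * 9.00 / 122 = -118.03%


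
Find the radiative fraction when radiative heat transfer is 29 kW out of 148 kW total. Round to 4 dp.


f_rad = Q_rad / Q_total
f_rad = 29 / 148 = 0.1959


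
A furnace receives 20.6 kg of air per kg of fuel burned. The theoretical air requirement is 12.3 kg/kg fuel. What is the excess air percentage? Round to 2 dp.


Excess air = actual - stoichiometric = 20.6 - 12.3 = 8.30 kg/kg fuel
Excess air % = (excess / stoich) * 100 = (8.30 / 12.3) * 100 = 67.48%


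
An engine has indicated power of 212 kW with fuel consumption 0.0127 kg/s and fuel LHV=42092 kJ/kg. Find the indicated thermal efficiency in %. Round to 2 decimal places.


eta_ith = (IP / (mf * LHV)) * 100
Denominator = 0.0127 * 42092 = 534.5684 kW
eta_ith = (212 / 534.5684) * 100 = 39.66%


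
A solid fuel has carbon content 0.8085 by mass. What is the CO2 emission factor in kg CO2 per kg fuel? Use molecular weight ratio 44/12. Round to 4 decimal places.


EF = C_frac * (M_CO2 / M_C)
EF = 0.8085 * (44/12)
EF = 0.8085 * 3.666667 = 2.9645 kg_CO2/kg_fuel


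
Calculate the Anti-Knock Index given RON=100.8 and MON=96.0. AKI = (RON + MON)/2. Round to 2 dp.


AKI = (RON + MON) / 2
AKI = (100.8 + 96.0) / 2
AKI = 196.8 / 2 = 98.40


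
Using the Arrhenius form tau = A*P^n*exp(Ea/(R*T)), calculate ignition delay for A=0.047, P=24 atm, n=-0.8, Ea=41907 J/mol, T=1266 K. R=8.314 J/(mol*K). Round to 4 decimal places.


tau = A * P^n * exp(Ea/(R*T))
P^n = 24^(-0.8) = 0.07867396
Ea/(R*T) = 41907/(8.314*1266) = 3.981464
exp(Ea/(R*T)) = 53.595467
tau = 0.047 * 0.07867396 * 53.595467 = 0.1982 ms


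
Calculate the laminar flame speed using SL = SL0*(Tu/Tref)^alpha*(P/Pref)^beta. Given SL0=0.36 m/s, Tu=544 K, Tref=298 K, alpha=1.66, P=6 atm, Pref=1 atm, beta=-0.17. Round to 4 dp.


SL = SL0 * (Tu/Tref)^alpha * (P/Pref)^beta
T ratio = 544/298 = 1.82550336
(T ratio)^alpha = 1.82550336^1.66 = 2.715784
(P/Pref)^beta = 6^(-0.17) = 0.737419
SL = 0.36 * 2.715784 * 0.737419 = 0.7210 m/s


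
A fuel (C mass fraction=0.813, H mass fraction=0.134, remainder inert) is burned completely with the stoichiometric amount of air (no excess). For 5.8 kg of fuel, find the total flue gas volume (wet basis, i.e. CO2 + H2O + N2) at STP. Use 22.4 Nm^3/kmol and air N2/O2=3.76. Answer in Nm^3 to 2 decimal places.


Per kg fuel: CO2 = (C/12 kmol)*22.4 = (0.813/12)*22.4 = 1.51760 Nm^3
Per kg fuel: H2O = (H/2 kmol)*22.4 = (0.134/2)*22.4 = 1.50080 Nm^3
O2 needed per kg fuel = C/12 + H/4 = 0.813/12 + 0.134/4 = 0.10125000 kmol
Per kg fuel: N2 = O2*3.76*22.4 = 0.10125000*3.76*22.4 = 8.52768 Nm^3
Total per kg = 1.51760 + 1.50080 + 8.52768 = 11.54608 Nm^3
Total = 11.54608 * 5.8 = 66.97 Nm^3


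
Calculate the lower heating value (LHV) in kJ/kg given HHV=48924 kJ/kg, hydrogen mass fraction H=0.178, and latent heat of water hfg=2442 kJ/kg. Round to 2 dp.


LHV = HHV - hfg * 9 * H
Water correction = 2442 * 9 * 0.178 = 3912.084 kJ/kg
LHV = 48924 - 3912.084 = 45011.92 kJ/kg
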